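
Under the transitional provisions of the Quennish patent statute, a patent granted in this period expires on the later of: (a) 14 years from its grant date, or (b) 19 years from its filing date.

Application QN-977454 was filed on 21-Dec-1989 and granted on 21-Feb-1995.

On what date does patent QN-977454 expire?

February 21, 2009

(a) grant + 14 years → 21 February 2009.
(b) filing + 19 years → 21 December 2008.
Later of the two: 21 February 2009.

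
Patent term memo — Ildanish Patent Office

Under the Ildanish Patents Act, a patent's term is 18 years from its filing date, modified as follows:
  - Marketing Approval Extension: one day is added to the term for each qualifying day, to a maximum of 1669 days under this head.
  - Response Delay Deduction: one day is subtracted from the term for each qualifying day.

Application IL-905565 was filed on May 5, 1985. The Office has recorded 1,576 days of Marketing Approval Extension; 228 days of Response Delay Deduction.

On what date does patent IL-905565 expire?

Base term: filing date + 18 years → 5 May 2003.
Marketing Approval Extension: 1576 days (within the 1669-day cap) → +1576 days → 28 August 2007.
Response Delay Deduction: −228 days → 12 January 2007.

2007-01-12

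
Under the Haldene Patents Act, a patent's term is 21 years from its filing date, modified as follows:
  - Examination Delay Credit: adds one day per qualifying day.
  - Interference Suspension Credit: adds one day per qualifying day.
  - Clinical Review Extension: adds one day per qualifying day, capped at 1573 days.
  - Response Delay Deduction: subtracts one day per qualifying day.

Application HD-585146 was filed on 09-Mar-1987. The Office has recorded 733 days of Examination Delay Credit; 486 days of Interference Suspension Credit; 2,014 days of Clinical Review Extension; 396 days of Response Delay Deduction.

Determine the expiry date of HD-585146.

2014-09-30

Base term: filing date + 21 years → 9 March 2008.
Examination Delay Credit: +733 days → 12 March 2010.
Interference Suspension Credit: +486 days → 11 July 2011.
Clinical Review Extension: 2014 days claimed exceeds the 1573-day cap, so +1573 days → 31 October 2015.
Response Delay Deduction: −396 days → 30 September 2014.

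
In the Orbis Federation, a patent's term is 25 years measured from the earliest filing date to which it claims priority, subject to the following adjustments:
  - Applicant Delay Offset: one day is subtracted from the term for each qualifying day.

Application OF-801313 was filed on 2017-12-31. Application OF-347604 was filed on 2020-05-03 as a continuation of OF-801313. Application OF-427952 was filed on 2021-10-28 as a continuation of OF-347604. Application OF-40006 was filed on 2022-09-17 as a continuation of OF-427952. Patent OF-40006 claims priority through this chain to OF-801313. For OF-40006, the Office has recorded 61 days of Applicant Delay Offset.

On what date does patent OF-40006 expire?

Earliest priority filing: 31 December 2017.
Base term: 31 December 2017 + 25 years → 31 December 2042.
Applicant Delay Offset: −61 days → 31 October 2042.

October 31, 2042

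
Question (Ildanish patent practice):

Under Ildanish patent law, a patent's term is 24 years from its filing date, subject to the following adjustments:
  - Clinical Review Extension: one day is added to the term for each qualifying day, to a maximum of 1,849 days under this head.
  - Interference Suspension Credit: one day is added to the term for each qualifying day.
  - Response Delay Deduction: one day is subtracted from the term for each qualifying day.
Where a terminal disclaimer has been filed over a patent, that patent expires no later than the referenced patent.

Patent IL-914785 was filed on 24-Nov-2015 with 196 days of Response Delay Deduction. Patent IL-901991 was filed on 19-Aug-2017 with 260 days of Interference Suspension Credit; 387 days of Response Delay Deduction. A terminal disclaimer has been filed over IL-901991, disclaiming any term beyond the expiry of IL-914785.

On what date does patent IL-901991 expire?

May 12, 2039

Natural term of IL-901991:
  Base: filing + 24 years → 19 August 2041.
  Interference Suspension Credit: +260 days → 6 May 2042.
  Response Delay Deduction: −387 days → 14 April 2041.
Expiry of referenced patent IL-914785:
  Base: filing + 24 years → 24 November 2039.
  Response Delay Deduction: −196 days → 12 May 2039.
Terminal disclaimer: IL-901991 expires on the earlier of 14 April 2041 and 12 May 2039.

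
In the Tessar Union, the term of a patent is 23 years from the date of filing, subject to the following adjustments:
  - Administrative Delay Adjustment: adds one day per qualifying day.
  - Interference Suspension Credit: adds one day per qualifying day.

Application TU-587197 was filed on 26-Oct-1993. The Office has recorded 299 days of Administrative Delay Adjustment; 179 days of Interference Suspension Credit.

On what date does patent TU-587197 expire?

Base term: filing date + 23 years → 26 October 2016.
Administrative Delay Adjustment: +299 days → 21 August 2017.
Interference Suspension Credit: +179 days → 16 February 2018.

February 16, 2018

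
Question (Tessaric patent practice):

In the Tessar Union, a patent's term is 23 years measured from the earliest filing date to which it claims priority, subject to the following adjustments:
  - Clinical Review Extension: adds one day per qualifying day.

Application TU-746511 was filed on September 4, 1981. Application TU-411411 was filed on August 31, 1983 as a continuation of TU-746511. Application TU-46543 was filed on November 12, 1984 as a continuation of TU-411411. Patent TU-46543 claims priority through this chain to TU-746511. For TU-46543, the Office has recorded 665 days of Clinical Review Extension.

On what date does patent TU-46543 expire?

Earliest priority filing: 4 September 1981.
Base term: 4 September 1981 + 23 years → 4 September 2004.
Clinical Review Extension: +665 days → 1 July 2006.

2006-07-01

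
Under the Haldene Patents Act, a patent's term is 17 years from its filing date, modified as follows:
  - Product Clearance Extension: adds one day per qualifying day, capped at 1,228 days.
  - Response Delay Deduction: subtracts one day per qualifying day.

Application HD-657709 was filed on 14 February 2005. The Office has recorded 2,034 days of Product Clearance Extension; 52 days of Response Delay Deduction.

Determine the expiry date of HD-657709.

2025-05-05

Base term: filing date + 17 years → 14 February 2022.
Product Clearance Extension: 2034 days claimed exceeds the 1228-day cap, so +1228 days → 26 June 2025.
Response Delay Deduction: −52 days → 5 May 2025.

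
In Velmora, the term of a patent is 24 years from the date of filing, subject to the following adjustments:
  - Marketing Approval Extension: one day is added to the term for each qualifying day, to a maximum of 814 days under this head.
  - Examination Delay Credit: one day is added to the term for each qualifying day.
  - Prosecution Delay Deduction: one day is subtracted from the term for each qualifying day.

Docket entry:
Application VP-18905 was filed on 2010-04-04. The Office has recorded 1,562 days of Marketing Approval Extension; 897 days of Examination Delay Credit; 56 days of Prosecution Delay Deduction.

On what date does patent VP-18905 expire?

October 15, 2038

Base term: filing date + 24 years → 4 April 2034.
Marketing Approval Extension: 1562 days claimed exceeds the 814-day cap, so +814 days → 26 June 2036.
Examination Delay Credit: +897 days → 10 December 2038.
Prosecution Delay Deduction: −56 days → 15 October 2038.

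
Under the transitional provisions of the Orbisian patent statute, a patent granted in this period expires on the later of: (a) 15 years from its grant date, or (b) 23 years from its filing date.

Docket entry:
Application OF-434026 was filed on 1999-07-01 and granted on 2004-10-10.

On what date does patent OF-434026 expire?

(a) grant + 15 years → 10 October 2019.
(b) filing + 23 years → 1 July 2022.
Later of the two: 1 July 2022.

July 1, 2022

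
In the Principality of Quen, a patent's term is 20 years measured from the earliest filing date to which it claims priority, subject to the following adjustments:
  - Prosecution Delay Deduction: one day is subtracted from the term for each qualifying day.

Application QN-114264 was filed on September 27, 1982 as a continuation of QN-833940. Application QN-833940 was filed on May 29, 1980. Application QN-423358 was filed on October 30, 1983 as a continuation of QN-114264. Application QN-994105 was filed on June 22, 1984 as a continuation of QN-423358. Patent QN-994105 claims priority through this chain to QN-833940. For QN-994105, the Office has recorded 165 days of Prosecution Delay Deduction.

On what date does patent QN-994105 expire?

1999-12-16

Earliest priority filing: 29 May 1980.
Base term: 29 May 1980 + 20 years → 29 May 2000.
Prosecution Delay Deduction: −165 days → 16 December 1999.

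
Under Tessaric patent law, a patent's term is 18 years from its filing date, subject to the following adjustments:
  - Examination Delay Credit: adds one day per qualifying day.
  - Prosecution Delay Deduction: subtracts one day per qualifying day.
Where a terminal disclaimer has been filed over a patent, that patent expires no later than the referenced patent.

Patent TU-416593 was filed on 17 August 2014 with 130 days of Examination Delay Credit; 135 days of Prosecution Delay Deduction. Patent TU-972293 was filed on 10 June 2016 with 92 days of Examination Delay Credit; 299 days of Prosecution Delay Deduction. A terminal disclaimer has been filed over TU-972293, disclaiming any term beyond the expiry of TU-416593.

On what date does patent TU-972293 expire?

Natural term of TU-972293:
  Base: filing + 18 years → 10 June 2034.
  Examination Delay Credit: +92 days → 10 September 2034.
  Prosecution Delay Deduction: −299 days → 15 November 2033.
Expiry of referenced patent TU-416593:
  Base: filing + 18 years → 17 August 2032.
  Examination Delay Credit: +130 days → 25 December 2032.
  Prosecution Delay Deduction: −135 days → 12 August 2032.
Terminal disclaimer: TU-972293 expires on the earlier of 15 November 2033 and 12 August 2032.

August 12, 2032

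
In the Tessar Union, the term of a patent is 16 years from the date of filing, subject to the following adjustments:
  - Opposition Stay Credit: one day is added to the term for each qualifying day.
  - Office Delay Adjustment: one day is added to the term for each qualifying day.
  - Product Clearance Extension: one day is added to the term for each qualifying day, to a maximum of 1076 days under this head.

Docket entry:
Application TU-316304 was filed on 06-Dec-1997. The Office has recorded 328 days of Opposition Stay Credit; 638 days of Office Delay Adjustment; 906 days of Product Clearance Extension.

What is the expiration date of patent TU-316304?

Base term: filing date + 16 years → 6 December 2013.
Opposition Stay Credit: +328 days → 30 October 2014.
Office Delay Adjustment: +638 days → 29 July 2016.
Product Clearance Extension: 906 days (within the 1076-day cap) → +906 days → 21 January 2019.

January 21, 2019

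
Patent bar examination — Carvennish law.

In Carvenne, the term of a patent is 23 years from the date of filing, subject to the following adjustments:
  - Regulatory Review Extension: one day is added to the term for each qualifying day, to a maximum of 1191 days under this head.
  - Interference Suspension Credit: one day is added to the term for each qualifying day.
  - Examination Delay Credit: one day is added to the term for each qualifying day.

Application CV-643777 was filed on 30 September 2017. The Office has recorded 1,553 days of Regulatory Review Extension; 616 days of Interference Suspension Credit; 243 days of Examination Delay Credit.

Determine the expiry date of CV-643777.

Base term: filing date + 23 years → 30 September 2040.
Regulatory Review Extension: 1553 days claimed exceeds the 1191-day cap, so +1191 days → 4 January 2044.
Interference Suspension Credit: +616 days → 11 September 2045.
Examination Delay Credit: +243 days → 12 May 2046.

2046-05-12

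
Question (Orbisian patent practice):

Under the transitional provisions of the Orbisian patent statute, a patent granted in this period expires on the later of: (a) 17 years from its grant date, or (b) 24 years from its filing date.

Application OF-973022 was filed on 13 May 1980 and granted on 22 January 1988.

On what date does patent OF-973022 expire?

(a) grant + 17 years → 22 January 2005.
(b) filing + 24 years → 13 May 2004.
Later of the two: 22 January 2005.

2005-01-22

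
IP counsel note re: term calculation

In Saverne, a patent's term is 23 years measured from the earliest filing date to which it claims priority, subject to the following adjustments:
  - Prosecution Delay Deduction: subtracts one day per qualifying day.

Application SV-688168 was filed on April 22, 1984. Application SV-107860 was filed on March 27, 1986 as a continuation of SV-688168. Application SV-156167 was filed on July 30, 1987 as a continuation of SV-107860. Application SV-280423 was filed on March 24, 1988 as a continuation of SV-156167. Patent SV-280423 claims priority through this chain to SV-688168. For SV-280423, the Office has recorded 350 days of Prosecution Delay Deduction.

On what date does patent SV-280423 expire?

May 7, 2006

Earliest priority filing: 22 April 1984.
Base term: 22 April 1984 + 23 years → 22 April 2007.
Prosecution Delay Deduction: −350 days → 7 May 2006.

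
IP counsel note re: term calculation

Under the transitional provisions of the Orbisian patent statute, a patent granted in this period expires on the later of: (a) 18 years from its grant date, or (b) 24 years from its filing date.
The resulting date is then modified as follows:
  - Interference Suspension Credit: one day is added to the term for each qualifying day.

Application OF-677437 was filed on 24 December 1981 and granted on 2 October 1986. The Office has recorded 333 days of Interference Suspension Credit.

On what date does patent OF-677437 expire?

(a) grant + 18 years → 2 October 2004.
(b) filing + 24 years → 24 December 2005.
Later of the two: 24 December 2005.
Interference Suspension Credit: +333 days → 22 November 2006.

November 22, 2006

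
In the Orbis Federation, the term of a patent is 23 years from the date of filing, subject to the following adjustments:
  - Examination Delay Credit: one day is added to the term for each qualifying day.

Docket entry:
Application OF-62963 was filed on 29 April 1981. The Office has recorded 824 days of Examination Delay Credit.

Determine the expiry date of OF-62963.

Base term: filing date + 23 years → 29 April 2004.
Examination Delay Credit: +824 days → 1 August 2006.

2006-08-01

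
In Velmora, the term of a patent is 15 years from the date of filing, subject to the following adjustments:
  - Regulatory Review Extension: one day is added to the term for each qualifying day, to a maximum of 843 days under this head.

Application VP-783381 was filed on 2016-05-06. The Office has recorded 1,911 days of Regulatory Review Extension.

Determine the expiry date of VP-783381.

Base term: filing date + 15 years → 6 May 2031.
Regulatory Review Extension: 1911 days claimed exceeds the 843-day cap, so +843 days → 26 August 2033.

August 26, 2033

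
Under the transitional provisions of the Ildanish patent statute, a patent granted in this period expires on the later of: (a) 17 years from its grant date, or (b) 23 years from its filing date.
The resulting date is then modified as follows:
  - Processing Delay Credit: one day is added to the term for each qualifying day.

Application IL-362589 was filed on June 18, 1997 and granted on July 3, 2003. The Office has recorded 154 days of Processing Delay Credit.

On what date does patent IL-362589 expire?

2020-12-04

(a) grant + 17 years → 3 July 2020.
(b) filing + 23 years → 18 June 2020.
Later of the two: 3 July 2020.
Processing Delay Credit: +154 days → 4 December 2020.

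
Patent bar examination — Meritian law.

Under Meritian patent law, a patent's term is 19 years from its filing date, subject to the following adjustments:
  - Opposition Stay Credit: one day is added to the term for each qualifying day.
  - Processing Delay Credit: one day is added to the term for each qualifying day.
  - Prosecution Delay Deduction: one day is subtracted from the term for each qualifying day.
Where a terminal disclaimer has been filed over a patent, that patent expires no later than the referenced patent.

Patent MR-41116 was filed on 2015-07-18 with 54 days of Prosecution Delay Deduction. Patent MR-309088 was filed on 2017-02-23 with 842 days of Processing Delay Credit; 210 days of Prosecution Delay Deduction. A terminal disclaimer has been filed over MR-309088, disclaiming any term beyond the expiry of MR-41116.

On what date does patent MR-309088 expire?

Natural term of MR-309088:
  Base: filing + 19 years → 23 February 2036.
  Processing Delay Credit: +842 days → 14 June 2038.
  Prosecution Delay Deduction: −210 days → 16 November 2037.
Expiry of referenced patent MR-41116:
  Base: filing + 19 years → 18 July 2034.
  Prosecution Delay Deduction: −54 days → 25 May 2034.
Terminal disclaimer: MR-309088 expires on the earlier of 16 November 2037 and 25 May 2034.

May 25, 2034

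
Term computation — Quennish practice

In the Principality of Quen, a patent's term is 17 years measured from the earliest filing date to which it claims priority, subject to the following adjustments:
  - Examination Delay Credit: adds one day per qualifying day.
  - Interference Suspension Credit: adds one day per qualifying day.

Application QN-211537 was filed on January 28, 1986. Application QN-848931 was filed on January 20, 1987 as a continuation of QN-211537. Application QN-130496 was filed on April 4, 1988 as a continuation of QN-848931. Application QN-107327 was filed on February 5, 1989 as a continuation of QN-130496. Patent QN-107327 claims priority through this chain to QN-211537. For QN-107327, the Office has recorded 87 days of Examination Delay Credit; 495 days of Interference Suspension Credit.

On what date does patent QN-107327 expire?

Earliest priority filing: 28 January 1986.
Base term: 28 January 1986 + 17 years → 28 January 2003.
Examination Delay Credit: +87 days → 25 April 2003.
Interference Suspension Credit: +495 days → 1 September 2004.

2004-09-01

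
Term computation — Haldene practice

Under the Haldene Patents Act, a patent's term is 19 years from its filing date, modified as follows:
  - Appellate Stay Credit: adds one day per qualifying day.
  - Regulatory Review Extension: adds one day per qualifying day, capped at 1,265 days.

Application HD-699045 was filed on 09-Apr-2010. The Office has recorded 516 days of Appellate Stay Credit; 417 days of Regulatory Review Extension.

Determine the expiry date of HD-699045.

Base term: filing date + 19 years → 9 April 2029.
Appellate Stay Credit: +516 days → 7 September 2030.
Regulatory Review Extension: 417 days (within the 1265-day cap) → +417 days → 29 October 2031.

October 29, 2031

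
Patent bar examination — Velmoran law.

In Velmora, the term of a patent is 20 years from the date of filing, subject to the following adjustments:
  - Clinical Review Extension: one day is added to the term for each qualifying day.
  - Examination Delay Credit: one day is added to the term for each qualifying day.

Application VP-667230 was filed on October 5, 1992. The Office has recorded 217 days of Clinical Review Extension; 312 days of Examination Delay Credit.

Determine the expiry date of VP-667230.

2014-03-18

Base term: filing date + 20 years → 5 October 2012.
Clinical Review Extension: +217 days → 10 May 2013.
Examination Delay Credit: +312 days → 18 March 2014.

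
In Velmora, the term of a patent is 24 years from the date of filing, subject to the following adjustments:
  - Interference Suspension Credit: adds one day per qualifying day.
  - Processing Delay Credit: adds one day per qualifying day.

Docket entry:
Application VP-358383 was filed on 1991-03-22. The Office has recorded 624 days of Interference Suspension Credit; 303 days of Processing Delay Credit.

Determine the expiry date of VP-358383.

Base term: filing date + 24 years → 22 March 2015.
Interference Suspension Credit: +624 days → 5 December 2016.
Processing Delay Credit: +303 days → 4 October 2017.

October 4, 2017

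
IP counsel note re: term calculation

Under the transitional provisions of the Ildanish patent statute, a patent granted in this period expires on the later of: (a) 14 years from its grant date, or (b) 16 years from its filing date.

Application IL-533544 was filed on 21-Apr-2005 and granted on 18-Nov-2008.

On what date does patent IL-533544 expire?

2022-11-18

(a) grant + 14 years → 18 November 2022.
(b) filing + 16 years → 21 April 2021.
Later of the two: 18 November 2022.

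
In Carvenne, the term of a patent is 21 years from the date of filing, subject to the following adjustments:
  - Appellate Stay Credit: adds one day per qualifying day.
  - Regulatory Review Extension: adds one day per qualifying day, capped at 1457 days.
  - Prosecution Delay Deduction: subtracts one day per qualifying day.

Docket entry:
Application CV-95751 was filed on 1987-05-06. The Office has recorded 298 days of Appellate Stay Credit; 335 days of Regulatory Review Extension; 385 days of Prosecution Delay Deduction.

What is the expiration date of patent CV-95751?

Base term: filing date + 21 years → 6 May 2008.
Appellate Stay Credit: +298 days → 28 February 2009.
Regulatory Review Extension: 335 days (within the 1457-day cap) → +335 days → 29 January 2010.
Prosecution Delay Deduction: −385 days → 9 January 2009.

2009-01-09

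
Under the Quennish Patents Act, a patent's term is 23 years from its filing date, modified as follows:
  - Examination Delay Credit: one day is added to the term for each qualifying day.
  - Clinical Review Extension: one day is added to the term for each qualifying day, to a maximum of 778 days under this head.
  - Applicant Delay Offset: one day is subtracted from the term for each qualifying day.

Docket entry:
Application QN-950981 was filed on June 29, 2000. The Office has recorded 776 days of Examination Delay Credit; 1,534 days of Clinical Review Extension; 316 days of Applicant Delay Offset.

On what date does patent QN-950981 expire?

2026-11-18

Base term: filing date + 23 years → 29 June 2023.
Examination Delay Credit: +776 days → 13 August 2025.
Clinical Review Extension: 1534 days claimed exceeds the 778-day cap, so +778 days → 30 September 2027.
Applicant Delay Offset: −316 days → 18 November 2026.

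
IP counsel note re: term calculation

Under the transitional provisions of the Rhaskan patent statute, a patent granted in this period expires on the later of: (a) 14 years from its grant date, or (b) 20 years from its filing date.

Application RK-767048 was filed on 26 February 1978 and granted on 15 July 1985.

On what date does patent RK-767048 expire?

(a) grant + 14 years → 15 July 1999.
(b) filing + 20 years → 26 February 1998.
Later of the two: 15 July 1999.

1999-07-15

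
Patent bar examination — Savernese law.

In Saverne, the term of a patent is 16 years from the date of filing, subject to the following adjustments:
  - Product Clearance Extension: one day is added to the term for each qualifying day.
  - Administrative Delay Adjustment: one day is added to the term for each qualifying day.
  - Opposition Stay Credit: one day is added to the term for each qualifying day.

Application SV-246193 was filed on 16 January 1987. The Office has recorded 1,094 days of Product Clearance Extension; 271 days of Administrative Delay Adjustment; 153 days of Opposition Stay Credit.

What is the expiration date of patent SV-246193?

2007-03-14

Base term: filing date + 16 years → 16 January 2003.
Product Clearance Extension: +1094 days → 14 January 2006.
Administrative Delay Adjustment: +271 days → 12 October 2006.
Opposition Stay Credit: +153 days → 14 March 2007.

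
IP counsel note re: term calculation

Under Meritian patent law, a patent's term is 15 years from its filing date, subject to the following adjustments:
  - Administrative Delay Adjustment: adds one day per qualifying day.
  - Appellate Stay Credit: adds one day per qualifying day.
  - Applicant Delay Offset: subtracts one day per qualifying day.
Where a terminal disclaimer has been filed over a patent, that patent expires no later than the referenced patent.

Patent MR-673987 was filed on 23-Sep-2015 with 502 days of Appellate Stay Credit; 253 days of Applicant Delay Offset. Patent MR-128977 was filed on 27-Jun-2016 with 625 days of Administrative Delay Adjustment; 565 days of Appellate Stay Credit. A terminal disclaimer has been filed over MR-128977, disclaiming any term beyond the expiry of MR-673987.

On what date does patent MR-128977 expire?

Natural term of MR-128977:
  Base: filing + 15 years → 27 June 2031.
  Administrative Delay Adjustment: +625 days → 13 March 2033.
  Appellate Stay Credit: +565 days → 29 September 2034.
Expiry of referenced patent MR-673987:
  Base: filing + 15 years → 23 September 2030.
  Appellate Stay Credit: +502 days → 7 February 2032.
  Applicant Delay Offset: −253 days → 30 May 2031.
Terminal disclaimer: MR-128977 expires on the earlier of 29 September 2034 and 30 May 2031.

May 30, 2031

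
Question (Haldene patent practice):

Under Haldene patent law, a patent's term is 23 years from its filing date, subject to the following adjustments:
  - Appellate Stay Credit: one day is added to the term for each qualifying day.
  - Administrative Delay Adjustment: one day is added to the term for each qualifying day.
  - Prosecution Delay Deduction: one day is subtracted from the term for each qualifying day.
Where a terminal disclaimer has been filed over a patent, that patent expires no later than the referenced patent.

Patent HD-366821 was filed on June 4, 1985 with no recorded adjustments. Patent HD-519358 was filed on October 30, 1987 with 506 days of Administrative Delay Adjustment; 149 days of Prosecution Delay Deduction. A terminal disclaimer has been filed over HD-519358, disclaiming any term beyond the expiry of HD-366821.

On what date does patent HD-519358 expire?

Natural term of HD-519358:
  Base: filing + 23 years → 30 October 2010.
  Administrative Delay Adjustment: +506 days → 19 March 2012.
  Prosecution Delay Deduction: −149 days → 22 October 2011.
Expiry of referenced patent HD-366821:
  Base: filing + 23 years → 4 June 2008.
Terminal disclaimer: HD-519358 expires on the earlier of 22 October 2011 and 4 June 2008.

2008-06-04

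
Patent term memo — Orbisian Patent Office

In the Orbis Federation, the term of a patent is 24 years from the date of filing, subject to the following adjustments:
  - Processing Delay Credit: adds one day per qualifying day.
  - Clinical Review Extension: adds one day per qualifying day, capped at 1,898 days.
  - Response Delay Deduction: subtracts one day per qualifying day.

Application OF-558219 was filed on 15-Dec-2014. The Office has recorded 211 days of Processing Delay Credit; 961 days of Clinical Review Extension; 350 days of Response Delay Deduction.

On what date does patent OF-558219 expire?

March 16, 2041

Base term: filing date + 24 years → 15 December 2038.
Processing Delay Credit: +211 days → 14 July 2039.
Clinical Review Extension: 961 days (within the 1898-day cap) → +961 days → 1 March 2042.
Response Delay Deduction: −350 days → 16 March 2041.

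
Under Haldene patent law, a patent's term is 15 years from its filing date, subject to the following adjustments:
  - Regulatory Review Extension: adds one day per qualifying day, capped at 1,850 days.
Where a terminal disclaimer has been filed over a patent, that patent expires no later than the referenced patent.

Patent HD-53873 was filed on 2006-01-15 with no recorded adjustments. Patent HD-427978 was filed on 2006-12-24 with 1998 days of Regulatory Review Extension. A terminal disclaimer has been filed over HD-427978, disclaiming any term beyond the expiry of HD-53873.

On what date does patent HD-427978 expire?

2021-01-15

Natural term of HD-427978:
  Base: filing + 15 years → 24 December 2021.
  Regulatory Review Extension: 1998 days claimed exceeds the 1850-day cap, so +1850 days → 17 January 2027.
Expiry of referenced patent HD-53873:
  Base: filing + 15 years → 15 January 2021.
Terminal disclaimer: HD-427978 expires on the earlier of 17 January 2027 and 15 January 2021.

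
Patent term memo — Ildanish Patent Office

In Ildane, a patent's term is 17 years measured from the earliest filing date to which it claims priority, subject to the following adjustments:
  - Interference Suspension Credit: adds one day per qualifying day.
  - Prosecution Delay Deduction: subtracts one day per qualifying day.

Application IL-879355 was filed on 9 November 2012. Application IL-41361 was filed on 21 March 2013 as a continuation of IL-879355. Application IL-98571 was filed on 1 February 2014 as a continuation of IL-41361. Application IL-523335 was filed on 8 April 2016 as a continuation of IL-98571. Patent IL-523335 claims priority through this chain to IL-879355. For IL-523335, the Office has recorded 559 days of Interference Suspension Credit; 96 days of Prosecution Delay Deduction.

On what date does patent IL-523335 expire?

2031-02-15

Earliest priority filing: 9 November 2012.
Base term: 9 November 2012 + 17 years → 9 November 2029.
Interference Suspension Credit: +559 days → 22 May 2031.
Prosecution Delay Deduction: −96 days → 15 February 2031.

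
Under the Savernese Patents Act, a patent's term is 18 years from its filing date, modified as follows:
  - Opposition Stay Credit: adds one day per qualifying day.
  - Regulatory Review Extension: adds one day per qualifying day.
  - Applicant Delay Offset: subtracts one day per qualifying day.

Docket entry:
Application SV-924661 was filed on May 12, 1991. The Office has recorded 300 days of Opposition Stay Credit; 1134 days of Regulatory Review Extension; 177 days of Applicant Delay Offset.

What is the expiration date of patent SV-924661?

Base term: filing date + 18 years → 12 May 2009.
Opposition Stay Credit: +300 days → 8 March 2010.
Regulatory Review Extension: +1134 days → 15 April 2013.
Applicant Delay Offset: −177 days → 20 October 2012.

October 20, 2012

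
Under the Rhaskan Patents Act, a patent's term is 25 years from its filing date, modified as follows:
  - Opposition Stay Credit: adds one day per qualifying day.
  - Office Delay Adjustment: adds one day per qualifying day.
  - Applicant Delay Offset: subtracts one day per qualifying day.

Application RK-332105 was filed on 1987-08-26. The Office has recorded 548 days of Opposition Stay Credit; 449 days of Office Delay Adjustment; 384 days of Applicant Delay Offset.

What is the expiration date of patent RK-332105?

2014-05-01

Base term: filing date + 25 years → 26 August 2012.
Opposition Stay Credit: +548 days → 25 February 2014.
Office Delay Adjustment: +449 days → 20 May 2015.
Applicant Delay Offset: −384 days → 1 May 2014.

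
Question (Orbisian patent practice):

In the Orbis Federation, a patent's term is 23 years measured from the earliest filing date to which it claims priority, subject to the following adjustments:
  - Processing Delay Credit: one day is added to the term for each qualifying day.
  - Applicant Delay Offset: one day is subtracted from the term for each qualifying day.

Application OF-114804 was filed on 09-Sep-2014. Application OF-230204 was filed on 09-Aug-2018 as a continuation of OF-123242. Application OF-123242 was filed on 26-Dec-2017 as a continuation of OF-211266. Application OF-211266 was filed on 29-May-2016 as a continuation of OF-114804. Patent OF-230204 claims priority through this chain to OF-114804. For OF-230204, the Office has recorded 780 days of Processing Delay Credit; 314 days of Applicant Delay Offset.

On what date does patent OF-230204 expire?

December 19, 2038

Earliest priority filing: 9 September 2014.
Base term: 9 September 2014 + 23 years → 9 September 2037.
Processing Delay Credit: +780 days → 29 October 2039.
Applicant Delay Offset: −314 days → 19 December 2038.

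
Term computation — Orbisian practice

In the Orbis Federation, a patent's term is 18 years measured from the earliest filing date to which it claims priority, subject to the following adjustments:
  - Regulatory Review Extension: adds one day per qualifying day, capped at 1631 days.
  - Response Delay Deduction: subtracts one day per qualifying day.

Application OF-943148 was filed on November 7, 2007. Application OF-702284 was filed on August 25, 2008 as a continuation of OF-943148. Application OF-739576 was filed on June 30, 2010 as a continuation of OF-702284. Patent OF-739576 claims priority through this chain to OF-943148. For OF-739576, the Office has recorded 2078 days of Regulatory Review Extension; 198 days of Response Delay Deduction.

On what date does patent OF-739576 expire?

Earliest priority filing: 7 November 2007.
Base term: 7 November 2007 + 18 years → 7 November 2025.
Regulatory Review Extension: 2078 days claimed exceeds the 1631-day cap, so +1631 days → 26 April 2030.
Response Delay Deduction: −198 days → 10 October 2029.

2029-10-10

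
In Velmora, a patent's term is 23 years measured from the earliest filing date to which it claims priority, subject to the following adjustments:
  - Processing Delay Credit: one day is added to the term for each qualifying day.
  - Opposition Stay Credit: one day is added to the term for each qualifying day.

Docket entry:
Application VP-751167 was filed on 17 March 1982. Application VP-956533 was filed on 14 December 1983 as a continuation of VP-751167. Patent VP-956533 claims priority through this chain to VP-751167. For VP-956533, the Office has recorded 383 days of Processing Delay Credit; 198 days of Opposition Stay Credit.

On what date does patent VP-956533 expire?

Earliest priority filing: 17 March 1982.
Base term: 17 March 1982 + 23 years → 17 March 2005.
Processing Delay Credit: +383 days → 4 April 2006.
Opposition Stay Credit: +198 days → 19 October 2006.

October 19, 2006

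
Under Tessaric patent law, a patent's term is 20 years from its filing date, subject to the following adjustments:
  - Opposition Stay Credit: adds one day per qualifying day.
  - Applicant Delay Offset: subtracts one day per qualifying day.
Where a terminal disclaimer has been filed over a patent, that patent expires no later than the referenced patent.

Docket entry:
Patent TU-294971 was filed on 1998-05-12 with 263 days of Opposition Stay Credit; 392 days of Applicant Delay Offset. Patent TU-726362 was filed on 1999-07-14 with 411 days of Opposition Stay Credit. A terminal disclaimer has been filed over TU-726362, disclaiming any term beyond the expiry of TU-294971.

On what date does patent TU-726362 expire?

2018-01-03

Natural term of TU-726362:
  Base: filing + 20 years → 14 July 2019.
  Opposition Stay Credit: +411 days → 28 August 2020.
Expiry of referenced patent TU-294971:
  Base: filing + 20 years → 12 May 2018.
  Opposition Stay Credit: +263 days → 30 January 2019.
  Applicant Delay Offset: −392 days → 3 January 2018.
Terminal disclaimer: TU-726362 expires on the earlier of 28 August 2020 and 3 January 2018.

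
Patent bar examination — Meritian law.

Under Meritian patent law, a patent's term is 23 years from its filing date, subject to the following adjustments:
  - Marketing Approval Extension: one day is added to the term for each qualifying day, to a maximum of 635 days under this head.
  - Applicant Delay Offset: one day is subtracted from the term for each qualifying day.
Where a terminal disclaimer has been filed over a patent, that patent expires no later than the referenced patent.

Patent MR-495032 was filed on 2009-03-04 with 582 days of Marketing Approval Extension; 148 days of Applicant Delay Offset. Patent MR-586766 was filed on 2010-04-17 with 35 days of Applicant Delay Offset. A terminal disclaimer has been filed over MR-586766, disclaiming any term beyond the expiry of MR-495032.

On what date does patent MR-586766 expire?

Natural term of MR-586766:
  Base: filing + 23 years → 17 April 2033.
  Applicant Delay Offset: −35 days → 13 March 2033.
Expiry of referenced patent MR-495032:
  Base: filing + 23 years → 4 March 2032.
  Marketing Approval Extension: 582 days (within the 635-day cap) → +582 days → 7 October 2033.
  Applicant Delay Offset: −148 days → 12 May 2033.
Terminal disclaimer: MR-586766 expires on the earlier of 13 March 2033 and 12 May 2033.

March 13, 2033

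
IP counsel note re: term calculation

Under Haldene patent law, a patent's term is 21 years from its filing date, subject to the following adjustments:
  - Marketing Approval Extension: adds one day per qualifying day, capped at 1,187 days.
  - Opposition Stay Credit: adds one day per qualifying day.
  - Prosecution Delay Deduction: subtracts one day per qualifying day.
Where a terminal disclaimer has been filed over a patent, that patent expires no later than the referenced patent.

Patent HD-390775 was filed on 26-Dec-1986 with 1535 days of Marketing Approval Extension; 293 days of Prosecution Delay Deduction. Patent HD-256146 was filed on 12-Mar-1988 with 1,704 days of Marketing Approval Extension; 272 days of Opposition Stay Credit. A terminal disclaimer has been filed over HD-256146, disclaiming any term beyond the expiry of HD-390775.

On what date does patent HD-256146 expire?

June 7, 2010

Natural term of HD-256146:
  Base: filing + 21 years → 12 March 2009.
  Marketing Approval Extension: 1704 days claimed exceeds the 1187-day cap, so +1187 days → 11 June 2012.
  Opposition Stay Credit: +272 days → 10 March 2013.
Expiry of referenced patent HD-390775:
  Base: filing + 21 years → 26 December 2007.
  Marketing Approval Extension: 1535 days claimed exceeds the 1187-day cap, so +1187 days → 27 March 2011.
  Prosecution Delay Deduction: −293 days → 7 June 2010.
Terminal disclaimer: HD-256146 expires on the earlier of 10 March 2013 and 7 June 2010.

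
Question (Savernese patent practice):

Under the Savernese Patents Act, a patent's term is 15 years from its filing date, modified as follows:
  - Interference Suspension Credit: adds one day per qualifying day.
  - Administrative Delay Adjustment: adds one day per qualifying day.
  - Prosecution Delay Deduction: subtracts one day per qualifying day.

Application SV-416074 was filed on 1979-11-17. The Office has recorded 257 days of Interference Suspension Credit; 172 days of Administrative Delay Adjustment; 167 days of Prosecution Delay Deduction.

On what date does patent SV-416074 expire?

Base term: filing date + 15 years → 17 November 1994.
Interference Suspension Credit: +257 days → 1 August 1995.
Administrative Delay Adjustment: +172 days → 20 January 1996.
Prosecution Delay Deduction: −167 days → 6 August 1995.

1995-08-06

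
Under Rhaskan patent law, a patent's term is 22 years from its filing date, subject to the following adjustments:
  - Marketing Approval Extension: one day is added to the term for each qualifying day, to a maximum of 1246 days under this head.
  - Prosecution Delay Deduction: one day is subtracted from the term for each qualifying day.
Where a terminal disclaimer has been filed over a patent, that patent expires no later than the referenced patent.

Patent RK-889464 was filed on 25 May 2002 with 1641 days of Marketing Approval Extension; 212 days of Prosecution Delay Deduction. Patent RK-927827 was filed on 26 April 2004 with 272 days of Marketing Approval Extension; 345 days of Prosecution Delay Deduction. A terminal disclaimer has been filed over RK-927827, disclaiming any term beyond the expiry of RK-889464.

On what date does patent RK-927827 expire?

Natural term of RK-927827:
  Base: filing + 22 years → 26 April 2026.
  Marketing Approval Extension: 272 days (within the 1246-day cap) → +272 days → 23 January 2027.
  Prosecution Delay Deduction: −345 days → 12 February 2026.
Expiry of referenced patent RK-889464:
  Base: filing + 22 years → 25 May 2024.
  Marketing Approval Extension: 1641 days claimed exceeds the 1246-day cap, so +1246 days → 23 October 2027.
  Prosecution Delay Deduction: −212 days → 25 March 2027.
Terminal disclaimer: RK-927827 expires on the earlier of 12 February 2026 and 25 March 2027.

February 12, 2026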